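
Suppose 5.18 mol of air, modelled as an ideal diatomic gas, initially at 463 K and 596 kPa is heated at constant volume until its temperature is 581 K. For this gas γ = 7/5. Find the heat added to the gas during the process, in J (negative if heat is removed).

V₁ = nRT₁/P₁ = 5.18×8.314×463/596 = 33.5 L.
Isochoric: V stays 33.5 L; P/T = const ⇒ T₂ = 581 K, P₂ = 748 kPa.
W = 0 (no volume change).
ΔU = nCvΔT = 5.18×20.8×(581−463) = 12700 J.
Q = ΔU = 12700 J.

12700 J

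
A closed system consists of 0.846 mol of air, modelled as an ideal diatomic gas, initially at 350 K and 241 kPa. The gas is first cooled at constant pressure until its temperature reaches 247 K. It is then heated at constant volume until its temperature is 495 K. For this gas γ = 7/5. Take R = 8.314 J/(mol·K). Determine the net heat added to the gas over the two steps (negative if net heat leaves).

1830 J

V₁ = nRT₁/P₁ = 0.846×8.314×350/241 = 10.2 L.
Step 1 — Isobaric: P stays 241 kPa; V/T = const ⇒ T₂ = 247 K, V₂ = 7.21 L.
W = PΔV = 241×(7.21−10.2) kPa·L = -724 J.
ΔU = nCvΔT = 0.846×20.8×(247−350) = -1810 J.
Q = ΔU + W = nCpΔT = -2540 J.
State after step 1: P = 241 kPa, V = 7.21 L, T = 247 K.
Step 2 — Isochoric: V stays 7.21 L; P/T = const ⇒ T₂ = 495 K, P₂ = 483 kPa.
W = 0 (no volume change).
ΔU = nCvΔT = 0.846×20.8×(495−247) = 4360 J.
Q = ΔU = 4360 J.
Net over both steps: W = -724 J, Q = 1830 J, ΔU = 2550 J.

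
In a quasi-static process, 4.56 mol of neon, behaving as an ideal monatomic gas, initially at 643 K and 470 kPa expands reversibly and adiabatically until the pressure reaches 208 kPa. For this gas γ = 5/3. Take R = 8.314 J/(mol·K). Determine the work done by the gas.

V₁ = nRT₁/P₁ = 4.56×8.314×643/470 = 51.9 L.
Adiabatic: T₂/T₁ = (P₂/P₁)^((γ−1)/γ) ⇒ T₂ = 643×(0.443)^0.400 = 464 K; V₂ = 84.6 L.
ΔU = nCvΔT = 4.56×12.5×(464−643) = -10200 J.
Q = 0 for an adiabatic process, so W = −ΔU = 10200 J.

10200 J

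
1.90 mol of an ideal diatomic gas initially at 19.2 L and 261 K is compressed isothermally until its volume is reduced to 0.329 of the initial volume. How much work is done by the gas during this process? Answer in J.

-4580 J

P₁ = nRT₁/V₁ = 1.90×8.314×261/19.2 = 215 kPa.
Isothermal: T stays 261 K; PV = const ⇒ V₂ = 6.32 L, P₂ = 653 kPa.
W = nRT ln(V₂/V₁) = 1.90×8.314×261×ln(0.329) = -4580 J.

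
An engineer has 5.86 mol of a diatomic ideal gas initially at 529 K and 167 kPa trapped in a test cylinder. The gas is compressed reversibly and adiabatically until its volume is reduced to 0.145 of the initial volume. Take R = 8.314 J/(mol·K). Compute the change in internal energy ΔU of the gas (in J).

V₁ = nRT₁/P₁ = 5.86×8.314×529/167 = 154 L.
Adiabatic: TV^(γ−1) = const ⇒ T₂ = 529×(6.90)^0.400 = 1150 K; PV^γ = const ⇒ P₂ = 2490 kPa.
For an ideal gas ΔU = nCvΔT with Cv = (5/2)R = 20.8 J/(mol·K).
ΔU = 5.86×20.8×(1150−529) = 75100 J.

75100 J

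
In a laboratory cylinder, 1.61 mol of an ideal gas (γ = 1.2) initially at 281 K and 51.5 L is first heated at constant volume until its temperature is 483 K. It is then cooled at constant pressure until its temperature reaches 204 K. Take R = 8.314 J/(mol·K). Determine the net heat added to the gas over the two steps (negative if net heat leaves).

-8890 J

P₁ = nRT₁/V₁ = 1.61×8.314×281/51.5 = 73.0 kPa.
Step 1 — Isochoric: V stays 51.5 L; P/T = const ⇒ T₂ = 483 K, P₂ = 126 kPa.
W = 0 (no volume change).
ΔU = nCvΔT = 1.61×41.6×(483−281) = 13500 J.
Q = ΔU = 13500 J.
State after step 1: P = 126 kPa, V = 51.5 L, T = 483 K.
Step 2 — Isobaric: P stays 126 kPa; V/T = const ⇒ T₂ = 204 K, V₂ = 21.8 L.
W = PΔV = 126×(21.8−51.5) kPa·L = -3730 J.
ΔU = nCvΔT = 1.61×41.6×(204−483) = -18700 J.
Q = ΔU + W = nCpΔT = -22400 J.
Net over both steps: W = -3730 J, Q = -8890 J, ΔU = -5150 J.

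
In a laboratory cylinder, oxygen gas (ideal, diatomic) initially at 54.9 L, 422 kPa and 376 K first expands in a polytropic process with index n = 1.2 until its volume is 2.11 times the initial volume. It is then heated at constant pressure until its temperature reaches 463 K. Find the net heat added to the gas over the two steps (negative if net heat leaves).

38000 J

n = P₁V₁/(RT₁) = 422×54.9/(8.314×376) = 7.41 mol.
Step 1 — Polytropic n=1.2: T₂ = T₁(V₁/V₂)^(n−1) = 376×(0.474)^0.20 = 324 K; P₂ = P₁(V₁/V₂)^n = 172 kPa.
W = (P₁V₁−P₂V₂)/(n−1) = (422×54.9−172×116)/0.20 = 16100 J.
ΔU = nCvΔT = 7.41×20.8×(324−376) = -8030 J.
Q = ΔU + W = 8030 J.
State after step 1: P = 172 kPa, V = 116 L, T = 324 K.
Step 2 — Isobaric: P stays 172 kPa; V/T = const ⇒ T₂ = 463 K, V₂ = 166 L.
W = PΔV = 172×(166−116) kPa·L = 8570 J.
ΔU = nCvΔT = 7.41×20.8×(463−324) = 21400 J.
Q = ΔU + W = nCpΔT = 30000 J.
Net over both steps: W = 24600 J, Q = 38000 J, ΔU = 13400 J.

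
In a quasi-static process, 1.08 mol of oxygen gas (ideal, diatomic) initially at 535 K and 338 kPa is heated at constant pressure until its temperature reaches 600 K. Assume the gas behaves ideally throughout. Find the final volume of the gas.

V₁ = nRT₁/P₁ = 1.08×8.314×535/338 = 14.2 L.
Isobaric: P stays 338 kPa; V/T = const ⇒ T₂ = 600 K, V₂ = 15.9 L.

15.9 L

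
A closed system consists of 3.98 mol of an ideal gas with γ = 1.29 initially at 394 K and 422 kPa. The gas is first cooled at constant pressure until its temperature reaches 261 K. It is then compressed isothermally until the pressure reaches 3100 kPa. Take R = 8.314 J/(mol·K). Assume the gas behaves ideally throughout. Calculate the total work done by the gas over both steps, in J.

V₁ = nRT₁/P₁ = 3.98×8.314×394/422 = 30.9 L.
Step 1 — Isobaric: P stays 422 kPa; V/T = const ⇒ T₂ = 261 K, V₂ = 20.5 L.
W = PΔV = 422×(20.5−30.9) kPa·L = -4400 J.
ΔU = nCvΔT = 3.98×28.7×(261−394) = -15200 J.
Q = ΔU + W = nCpΔT = -19600 J.
State after step 1: P = 422 kPa, V = 20.5 L, T = 261 K.
Step 2 — Isothermal: T stays 261 K; PV = const ⇒ V₂ = 2.79 L, P₂ = 3100 kPa.
ΔU = 0 (ideal gas, T constant).
W = nRT ln(V₂/V₁) = 3.98×8.314×261×ln(0.136) = -17200 J.
Q = ΔU + W = -17200 J.
Net over both steps: W = -21600 J, Q = -36800 J, ΔU = -15200 J.

-21600 J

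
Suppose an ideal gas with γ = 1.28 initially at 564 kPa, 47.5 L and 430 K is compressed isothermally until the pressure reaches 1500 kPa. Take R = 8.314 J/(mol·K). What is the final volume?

Isothermal: T stays 430 K; PV = const ⇒ V₂ = 17.9 L, P₂ = 1500 kPa.

17.9 L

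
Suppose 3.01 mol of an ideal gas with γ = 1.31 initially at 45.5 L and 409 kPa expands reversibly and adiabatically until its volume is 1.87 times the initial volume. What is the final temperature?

612 K

T₁ = P₁V₁/(nR) = 409×45.5/(3.01×8.314) = 744 K.
Adiabatic: TV^(γ−1) = const ⇒ T₂ = 744×(0.535)^0.310 = 612 K; PV^γ = const ⇒ P₂ = 180 kPa.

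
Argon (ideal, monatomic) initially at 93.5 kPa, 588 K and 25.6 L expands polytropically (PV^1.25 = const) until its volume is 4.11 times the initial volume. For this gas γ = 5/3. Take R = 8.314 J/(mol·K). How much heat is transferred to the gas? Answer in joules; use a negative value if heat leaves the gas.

1780 J

n = P₁V₁/(RT₁) = 93.5×25.6/(8.314×588) = 0.490 mol.
Polytropic n=1.25: T₂ = T₁(V₁/V₂)^(n−1) = 588×(0.243)^0.25 = 413 K; P₂ = P₁(V₁/V₂)^n = 16.0 kPa.
W = (P₁V₁−P₂V₂)/(n−1) = (93.5×25.6−16.0×105)/0.25 = 2850 J.
ΔU = nCvΔT = 0.490×12.5×(413−588) = -1070 J.
Q = ΔU + W = 1780 J.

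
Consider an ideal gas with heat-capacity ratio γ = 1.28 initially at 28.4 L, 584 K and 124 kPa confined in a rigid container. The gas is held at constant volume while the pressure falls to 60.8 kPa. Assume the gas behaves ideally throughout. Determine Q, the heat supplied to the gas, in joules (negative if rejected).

n = P₁V₁/(RT₁) = 124×28.4/(8.314×584) = 0.725 mol.
Isochoric: V stays 28.4 L; P/T = const ⇒ T₂ = 286 K, P₂ = 60.8 kPa.
W = 0 (no volume change).
ΔU = nCvΔT = 0.725×29.7×(286−584) = -6410 J.
Q = ΔU = -6410 J.

-6410 J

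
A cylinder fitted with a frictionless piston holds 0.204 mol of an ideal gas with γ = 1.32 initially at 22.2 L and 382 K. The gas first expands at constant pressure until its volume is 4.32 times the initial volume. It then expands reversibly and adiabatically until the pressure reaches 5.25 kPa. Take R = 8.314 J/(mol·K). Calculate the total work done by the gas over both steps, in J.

5130 J

P₁ = nRT₁/V₁ = 0.204×8.314×382/22.2 = 29.2 kPa.
Step 1 — Isobaric: P stays 29.2 kPa; V/T = const ⇒ T₂ = 1650 K, V₂ = 95.9 L.
W = PΔV = 29.2×(95.9−22.2) kPa·L = 2150 J.
ΔU = nCvΔT = 0.204×26.0×(1650−382) = 6720 J.
Q = ΔU + W = nCpΔT = 8870 J.
State after step 1: P = 29.2 kPa, V = 95.9 L, T = 1650 K.
Step 2 — Adiabatic: T₂/T₁ = (P₂/P₁)^((γ−1)/γ) ⇒ T₂ = 1650×(0.180)^0.242 = 1090 K; V₂ = 352 L.
ΔU = nCvΔT = 0.204×26.0×(1090−1650) = -2980 J.
Q = 0 for an adiabatic process, so W = −ΔU = 2980 J.
Net over both steps: W = 5130 J, Q = 8870 J, ΔU = 3750 J.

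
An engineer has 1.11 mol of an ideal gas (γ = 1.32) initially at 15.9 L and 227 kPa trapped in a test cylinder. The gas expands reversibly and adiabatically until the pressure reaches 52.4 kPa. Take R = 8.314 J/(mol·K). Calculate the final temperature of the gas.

274 K

T₁ = P₁V₁/(nR) = 227×15.9/(1.11×8.314) = 391 K.
Adiabatic: T₂/T₁ = (P₂/P₁)^((γ−1)/γ) ⇒ T₂ = 391×(0.231)^0.242 = 274 K; V₂ = 48.3 L.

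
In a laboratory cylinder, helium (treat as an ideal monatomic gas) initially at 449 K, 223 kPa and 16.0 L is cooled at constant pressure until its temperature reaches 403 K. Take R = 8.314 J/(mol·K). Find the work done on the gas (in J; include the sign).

n = P₁V₁/(RT₁) = 223×16.0/(8.314×449) = 0.956 mol.
Isobaric: P stays 223 kPa; V/T = const ⇒ T₂ = 403 K, V₂ = 14.4 L.
W = PΔV = 223×(14.4−16.0) kPa·L = -366 J.
Work done on the gas = −W_by = 366 J.

366 J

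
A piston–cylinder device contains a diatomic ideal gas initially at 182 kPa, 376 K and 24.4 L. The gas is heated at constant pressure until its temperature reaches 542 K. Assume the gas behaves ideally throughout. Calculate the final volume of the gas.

35.2 L

Isobaric: P stays 182 kPa; V/T = const ⇒ T₂ = 542 K, V₂ = 35.2 L.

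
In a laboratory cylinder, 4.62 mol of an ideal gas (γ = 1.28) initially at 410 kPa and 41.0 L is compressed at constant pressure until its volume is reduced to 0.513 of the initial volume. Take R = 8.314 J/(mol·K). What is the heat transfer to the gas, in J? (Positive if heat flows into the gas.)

-37400 J

T₁ = P₁V₁/(nR) = 410×41.0/(4.62×8.314) = 438 K.
Isobaric: P stays 410 kPa; V/T = const ⇒ T₂ = 225 K, V₂ = 21.0 L.
W = PΔV = 410×(21.0−41.0) kPa·L = -8190 J.
ΔU = nCvΔT = 4.62×29.7×(225−438) = -29200 J.
Q = ΔU + W = nCpΔT = -37400 J.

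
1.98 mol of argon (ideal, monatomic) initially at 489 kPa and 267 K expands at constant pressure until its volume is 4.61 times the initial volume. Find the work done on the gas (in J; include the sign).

-15900 J

V₁ = nRT₁/P₁ = 1.98×8.314×267/489 = 8.99 L.
Isobaric: P stays 489 kPa; V/T = const ⇒ T₂ = 1230 K, V₂ = 41.4 L.
W = PΔV = 489×(41.4−8.99) kPa·L = 15900 J.
Work done on the gas = −W_by = -15900 J.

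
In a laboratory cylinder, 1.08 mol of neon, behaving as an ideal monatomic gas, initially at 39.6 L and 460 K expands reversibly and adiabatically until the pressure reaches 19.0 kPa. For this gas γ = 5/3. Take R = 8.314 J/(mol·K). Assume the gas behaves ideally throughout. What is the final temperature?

P₁ = nRT₁/V₁ = 1.08×8.314×460/39.6 = 104 kPa.
Adiabatic: T₂/T₁ = (P₂/P₁)^((γ−1)/γ) ⇒ T₂ = 460×(0.182)^0.400 = 233 K; V₂ = 110 L.

233 K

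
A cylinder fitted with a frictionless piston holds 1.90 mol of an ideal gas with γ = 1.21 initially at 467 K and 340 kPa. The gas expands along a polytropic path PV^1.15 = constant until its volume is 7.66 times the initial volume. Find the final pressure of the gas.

V₁ = nRT₁/P₁ = 1.90×8.314×467/340 = 21.7 L.
Polytropic n=1.15: T₂ = T₁(V₁/V₂)^(n−1) = 467×(0.131)^0.15 = 344 K; P₂ = P₁(V₁/V₂)^n = 32.7 kPa.

32.7 kPa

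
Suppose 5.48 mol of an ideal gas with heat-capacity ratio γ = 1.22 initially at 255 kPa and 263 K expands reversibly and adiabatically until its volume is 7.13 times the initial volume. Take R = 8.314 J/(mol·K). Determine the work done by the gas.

V₁ = nRT₁/P₁ = 5.48×8.314×263/255 = 47.0 L.
Adiabatic: TV^(γ−1) = const ⇒ T₂ = 263×(0.140)^0.220 = 171 K; PV^γ = const ⇒ P₂ = 23.2 kPa.
ΔU = nCvΔT = 5.48×37.8×(171−263) = -19100 J.
Q = 0 for an adiabatic process, so W = −ΔU = 19100 J.

19100 J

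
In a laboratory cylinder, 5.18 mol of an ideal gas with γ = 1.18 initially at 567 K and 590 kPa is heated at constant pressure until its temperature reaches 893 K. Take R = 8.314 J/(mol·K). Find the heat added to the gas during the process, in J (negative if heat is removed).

V₁ = nRT₁/P₁ = 5.18×8.314×567/590 = 41.4 L.
Isobaric: P stays 590 kPa; V/T = const ⇒ T₂ = 893 K, V₂ = 65.2 L.
W = PΔV = 590×(65.2−41.4) kPa·L = 14000 J.
ΔU = nCvΔT = 5.18×46.2×(893−567) = 78000 J.
Q = ΔU + W = nCpΔT = 92000 J.

92000 J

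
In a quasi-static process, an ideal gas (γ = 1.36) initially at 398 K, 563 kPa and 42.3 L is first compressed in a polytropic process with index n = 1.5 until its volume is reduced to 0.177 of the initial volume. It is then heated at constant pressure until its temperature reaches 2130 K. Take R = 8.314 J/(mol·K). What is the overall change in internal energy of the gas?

288000 J

n = P₁V₁/(RT₁) = 563×42.3/(8.314×398) = 7.20 mol.
Step 1 — Polytropic n=1.5: T₂ = T₁(V₁/V₂)^(n−1) = 398×(5.65)^0.50 = 946 K; P₂ = P₁(V₁/V₂)^n = 7560 kPa.
W = (P₁V₁−P₂V₂)/(n−1) = (563×42.3−7560×7.49)/0.50 = -65600 J.
ΔU = nCvΔT = 7.20×23.1×(946−398) = 91100 J.
Q = ΔU + W = 25500 J.
State after step 1: P = 7560 kPa, V = 7.49 L, T = 946 K.
Step 2 — Isobaric: P stays 7560 kPa; V/T = const ⇒ T₂ = 2130 K, V₂ = 16.9 L.
W = PΔV = 7560×(16.9−7.49) kPa·L = 70800 J.
ΔU = nCvΔT = 7.20×23.1×(2130−946) = 197000 J.
Q = ΔU + W = nCpΔT = 268000 J.
Net over both steps: W = 5260 J, Q = 293000 J, ΔU = 288000 J.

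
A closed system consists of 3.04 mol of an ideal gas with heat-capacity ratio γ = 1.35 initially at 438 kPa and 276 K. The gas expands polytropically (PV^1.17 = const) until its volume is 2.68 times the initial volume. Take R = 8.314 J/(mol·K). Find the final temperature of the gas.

233 K

V₁ = nRT₁/P₁ = 3.04×8.314×276/438 = 15.9 L.
Polytropic n=1.17: T₂ = T₁(V₁/V₂)^(n−1) = 276×(0.373)^0.17 = 233 K; P₂ = P₁(V₁/V₂)^n = 138 kPa.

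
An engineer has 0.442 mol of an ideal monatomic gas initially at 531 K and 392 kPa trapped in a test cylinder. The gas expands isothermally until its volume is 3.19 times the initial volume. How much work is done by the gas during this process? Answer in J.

V₁ = nRT₁/P₁ = 0.442×8.314×531/392 = 4.98 L.
Isothermal: T stays 531 K; PV = const ⇒ V₂ = 15.9 L, P₂ = 123 kPa.
W = nRT ln(V₂/V₁) = 0.442×8.314×531×ln(3.19) = 2260 J.

2260 J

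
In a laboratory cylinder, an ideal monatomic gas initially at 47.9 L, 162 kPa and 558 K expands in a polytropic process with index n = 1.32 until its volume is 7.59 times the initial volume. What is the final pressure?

11.2 kPa

Polytropic n=1.32: T₂ = T₁(V₁/V₂)^(n−1) = 558×(0.132)^0.32 = 292 K; P₂ = P₁(V₁/V₂)^n = 11.2 kPa.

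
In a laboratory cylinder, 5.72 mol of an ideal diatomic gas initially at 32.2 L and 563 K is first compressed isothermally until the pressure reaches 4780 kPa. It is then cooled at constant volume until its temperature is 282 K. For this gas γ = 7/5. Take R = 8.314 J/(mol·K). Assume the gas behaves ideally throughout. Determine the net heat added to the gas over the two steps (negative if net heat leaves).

-80200 J

P₁ = nRT₁/V₁ = 5.72×8.314×563/32.2 = 831 kPa.
Step 1 — Isothermal: T stays 563 K; PV = const ⇒ V₂ = 5.60 L, P₂ = 4780 kPa.
ΔU = 0 (ideal gas, T constant).
W = nRT ln(V₂/V₁) = 5.72×8.314×563×ln(0.174) = -46800 J.
Q = ΔU + W = -46800 J.
State after step 1: P = 4780 kPa, V = 5.60 L, T = 563 K.
Step 2 — Isochoric: V stays 5.60 L; P/T = const ⇒ T₂ = 282 K, P₂ = 2390 kPa.
W = 0 (no volume change).
ΔU = nCvΔT = 5.72×20.8×(282−563) = -33400 J.
Q = ΔU = -33400 J.
Net over both steps: W = -46800 J, Q = -80200 J, ΔU = -33400 J.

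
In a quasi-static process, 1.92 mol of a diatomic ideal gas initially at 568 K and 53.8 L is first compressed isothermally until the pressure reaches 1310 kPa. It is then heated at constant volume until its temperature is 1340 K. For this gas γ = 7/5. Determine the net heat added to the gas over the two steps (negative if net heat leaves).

P₁ = nRT₁/V₁ = 1.92×8.314×568/53.8 = 169 kPa.
Step 1 — Isothermal: T stays 568 K; PV = const ⇒ V₂ = 6.92 L, P₂ = 1310 kPa.
ΔU = 0 (ideal gas, T constant).
W = nRT ln(V₂/V₁) = 1.92×8.314×568×ln(0.129) = -18600 J.
Q = ΔU + W = -18600 J.
State after step 1: P = 1310 kPa, V = 6.92 L, T = 568 K.
Step 2 — Isochoric: V stays 6.92 L; P/T = const ⇒ T₂ = 1340 K, P₂ = 3090 kPa.
W = 0 (no volume change).
ΔU = nCvΔT = 1.92×20.8×(1340−568) = 30800 J.
Q = ΔU = 30800 J.
Net over both steps: W = -18600 J, Q = 12200 J, ΔU = 30800 J.

12200 J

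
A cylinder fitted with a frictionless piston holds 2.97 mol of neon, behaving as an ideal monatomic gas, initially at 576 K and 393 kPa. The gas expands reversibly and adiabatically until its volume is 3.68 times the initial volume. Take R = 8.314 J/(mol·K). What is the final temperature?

242 K

V₁ = nRT₁/P₁ = 2.97×8.314×576/393 = 36.2 L.
Adiabatic: TV^(γ−1) = const ⇒ T₂ = 576×(0.272)^0.667 = 242 K; PV^γ = const ⇒ P₂ = 44.8 kPa.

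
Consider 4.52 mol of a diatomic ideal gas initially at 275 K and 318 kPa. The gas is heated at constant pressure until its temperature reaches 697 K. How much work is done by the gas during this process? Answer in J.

V₁ = nRT₁/P₁ = 4.52×8.314×275/318 = 32.5 L.
Isobaric: P stays 318 kPa; V/T = const ⇒ T₂ = 697 K, V₂ = 82.4 L.
W = PΔV = 318×(82.4−32.5) kPa·L = 15900 J.

15900 J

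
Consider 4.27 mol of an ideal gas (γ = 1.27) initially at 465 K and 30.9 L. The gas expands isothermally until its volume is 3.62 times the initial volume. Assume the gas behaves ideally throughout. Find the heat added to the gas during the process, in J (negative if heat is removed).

21200 J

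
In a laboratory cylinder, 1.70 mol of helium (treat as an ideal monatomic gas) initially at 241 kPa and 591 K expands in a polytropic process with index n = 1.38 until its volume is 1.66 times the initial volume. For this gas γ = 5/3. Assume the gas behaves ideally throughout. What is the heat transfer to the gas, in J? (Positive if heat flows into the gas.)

1660 J

V₁ = nRT₁/P₁ = 1.70×8.314×591/241 = 34.7 L.
Polytropic n=1.38: T₂ = T₁(V₁/V₂)^(n−1) = 591×(0.602)^0.38 = 487 K; P₂ = P₁(V₁/V₂)^n = 120 kPa.
W = (P₁V₁−P₂V₂)/(n−1) = (241×34.7−120×57.5)/0.38 = 3850 J.
ΔU = nCvΔT = 1.70×12.5×(487−591) = -2190 J.
Q = ΔU + W = 1660 J.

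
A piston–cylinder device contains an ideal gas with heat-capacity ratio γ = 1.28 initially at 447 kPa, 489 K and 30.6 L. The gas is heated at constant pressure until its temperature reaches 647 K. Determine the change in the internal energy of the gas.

15800 J

n = P₁V₁/(RT₁) = 447×30.6/(8.314×489) = 3.36 mol.
Isobaric: P stays 447 kPa; V/T = const ⇒ T₂ = 647 K, V₂ = 40.5 L.
For an ideal gas ΔU = nCvΔT with Cv = R/(γ−1) = 29.7 J/(mol·K).
ΔU = 3.36×29.7×(647−489) = 15800 J.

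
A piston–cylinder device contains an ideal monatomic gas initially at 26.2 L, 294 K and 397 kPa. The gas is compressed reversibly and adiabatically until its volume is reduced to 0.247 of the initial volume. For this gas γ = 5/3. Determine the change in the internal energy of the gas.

24000 J

n = P₁V₁/(RT₁) = 397×26.2/(8.314×294) = 4.26 mol.
Adiabatic: TV^(γ−1) = const ⇒ T₂ = 294×(4.05)^0.667 = 747 K; PV^γ = const ⇒ P₂ = 4080 kPa.
For an ideal gas ΔU = nCvΔT with Cv = (3/2)R = 12.5 J/(mol·K).
ΔU = 4.26×12.5×(747−294) = 24000 J.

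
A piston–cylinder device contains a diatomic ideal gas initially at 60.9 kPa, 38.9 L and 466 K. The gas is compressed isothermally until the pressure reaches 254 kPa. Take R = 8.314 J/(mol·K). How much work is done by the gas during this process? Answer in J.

-3380 J

n = P₁V₁/(RT₁) = 60.9×38.9/(8.314×466) = 0.611 mol.
Isothermal: T stays 466 K; PV = const ⇒ V₂ = 9.33 L, P₂ = 254 kPa.
W = nRT ln(V₂/V₁) = 0.611×8.314×466×ln(0.240) = -3380 J.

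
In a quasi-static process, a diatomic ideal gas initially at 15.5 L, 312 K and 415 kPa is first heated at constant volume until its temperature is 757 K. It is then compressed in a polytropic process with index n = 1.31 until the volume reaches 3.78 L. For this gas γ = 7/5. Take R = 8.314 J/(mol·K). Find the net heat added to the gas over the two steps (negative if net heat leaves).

16700 J

n = P₁V₁/(RT₁) = 415×15.5/(8.314×312) = 2.48 mol.
Step 1 — Isochoric: V stays 15.5 L; P/T = const ⇒ T₂ = 757 K, P₂ = 1010 kPa.
W = 0 (no volume change).
ΔU = nCvΔT = 2.48×20.8×(757−312) = 22900 J.
Q = ΔU = 22900 J.
State after step 1: P = 1010 kPa, V = 15.5 L, T = 757 K.
Step 2 — Polytropic n=1.31: T₂ = T₁(V₁/V₂)^(n−1) = 757×(4.10)^0.31 = 1170 K; P₂ = P₁(V₁/V₂)^n = 6390 kPa.
W = (P₁V₁−P₂V₂)/(n−1) = (1010×15.5−6390×3.78)/0.31 = -27600 J.
ΔU = nCvΔT = 2.48×20.8×(1170−757) = 21400 J.
Q = ΔU + W = -6220 J.
Net over both steps: W = -27600 J, Q = 16700 J, ΔU = 44300 J.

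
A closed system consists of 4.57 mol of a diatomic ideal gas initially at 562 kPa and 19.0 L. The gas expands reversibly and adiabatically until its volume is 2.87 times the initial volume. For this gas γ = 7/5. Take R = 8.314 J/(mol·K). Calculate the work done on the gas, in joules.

-9190 J

T₁ = P₁V₁/(nR) = 562×19.0/(4.57×8.314) = 281 K.
Adiabatic: TV^(γ−1) = const ⇒ T₂ = 281×(0.348)^0.400 = 184 K; PV^γ = const ⇒ P₂ = 128 kPa.
ΔU = nCvΔT = 4.57×20.8×(184−281) = -9190 J.
Q = 0 for an adiabatic process, so W = −ΔU = 9190 J.
Work done on the gas = −W_by = -9190 J.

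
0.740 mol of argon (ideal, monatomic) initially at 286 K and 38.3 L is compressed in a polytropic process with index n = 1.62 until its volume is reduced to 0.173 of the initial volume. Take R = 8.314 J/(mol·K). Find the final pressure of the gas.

P₁ = nRT₁/V₁ = 0.740×8.314×286/38.3 = 45.9 kPa.
Polytropic n=1.62: T₂ = T₁(V₁/V₂)^(n−1) = 286×(5.78)^0.62 = 849 K; P₂ = P₁(V₁/V₂)^n = 788 kPa.

788 kPa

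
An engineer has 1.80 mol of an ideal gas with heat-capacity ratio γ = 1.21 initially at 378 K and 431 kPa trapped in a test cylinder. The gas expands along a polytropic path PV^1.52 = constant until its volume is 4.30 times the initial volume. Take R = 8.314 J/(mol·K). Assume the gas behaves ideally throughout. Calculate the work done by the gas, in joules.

5780 J

V₁ = nRT₁/P₁ = 1.80×8.314×378/431 = 13.1 L.
Polytropic n=1.52: T₂ = T₁(V₁/V₂)^(n−1) = 378×(0.233)^0.52 = 177 K; P₂ = P₁(V₁/V₂)^n = 46.9 kPa.
W = (P₁V₁−P₂V₂)/(n−1) = (431×13.1−46.9×56.4)/0.52 = 5780 J.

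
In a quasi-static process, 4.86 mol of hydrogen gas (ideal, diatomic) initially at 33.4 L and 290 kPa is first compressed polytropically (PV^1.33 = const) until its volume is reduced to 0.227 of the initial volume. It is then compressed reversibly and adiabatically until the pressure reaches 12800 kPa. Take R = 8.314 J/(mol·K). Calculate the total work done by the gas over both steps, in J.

-45400 J

T₁ = P₁V₁/(nR) = 290×33.4/(4.86×8.314) = 240 K.
Step 1 — Polytropic n=1.33: T₂ = T₁(V₁/V₂)^(n−1) = 240×(4.41)^0.33 = 391 K; P₂ = P₁(V₁/V₂)^n = 2080 kPa.
W = (P₁V₁−P₂V₂)/(n−1) = (290×33.4−2080×7.58)/0.33 = -18500 J.
ΔU = nCvΔT = 4.86×20.8×(391−240) = 15300 J.
Q = ΔU + W = -3240 J.
State after step 1: P = 2080 kPa, V = 7.58 L, T = 391 K.
Step 2 — Adiabatic: T₂/T₁ = (P₂/P₁)^((γ−1)/γ) ⇒ T₂ = 391×(6.14)^0.286 = 657 K; V₂ = 2.07 L.
ΔU = nCvΔT = 4.86×20.8×(657−391) = 26800 J.
Q = 0 for an adiabatic process, so W = −ΔU = -26800 J.
Net over both steps: W = -45400 J, Q = -3240 J, ΔU = 42100 J.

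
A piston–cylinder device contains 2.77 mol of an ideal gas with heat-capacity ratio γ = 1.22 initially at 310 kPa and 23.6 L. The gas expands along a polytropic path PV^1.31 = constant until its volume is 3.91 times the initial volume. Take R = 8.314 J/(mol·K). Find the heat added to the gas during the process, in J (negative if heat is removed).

-3330 J

T₁ = P₁V₁/(nR) = 310×23.6/(2.77×8.314) = 318 K.
Polytropic n=1.31: T₂ = T₁(V₁/V₂)^(n−1) = 318×(0.256)^0.31 = 208 K; P₂ = P₁(V₁/V₂)^n = 52.0 kPa.
W = (P₁V₁−P₂V₂)/(n−1) = (310×23.6−52.0×92.3)/0.31 = 8140 J.
ΔU = nCvΔT = 2.77×37.8×(208−318) = -11500 J.
Q = ΔU + W = -3330 J.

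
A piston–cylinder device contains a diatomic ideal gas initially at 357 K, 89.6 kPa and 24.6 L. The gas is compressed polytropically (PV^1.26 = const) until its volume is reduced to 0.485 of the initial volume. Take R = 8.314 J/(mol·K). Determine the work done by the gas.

n = P₁V₁/(RT₁) = 89.6×24.6/(8.314×357) = 0.743 mol.
Polytropic n=1.26: T₂ = T₁(V₁/V₂)^(n−1) = 357×(2.06)^0.26 = 431 K; P₂ = P₁(V₁/V₂)^n = 223 kPa.
W = (P₁V₁−P₂V₂)/(n−1) = (89.6×24.6−223×11.9)/0.26 = -1750 J.

-1750 J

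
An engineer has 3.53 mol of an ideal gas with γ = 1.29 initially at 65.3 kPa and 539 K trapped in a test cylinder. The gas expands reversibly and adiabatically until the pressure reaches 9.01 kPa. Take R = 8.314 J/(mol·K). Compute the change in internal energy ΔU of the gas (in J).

-19600 J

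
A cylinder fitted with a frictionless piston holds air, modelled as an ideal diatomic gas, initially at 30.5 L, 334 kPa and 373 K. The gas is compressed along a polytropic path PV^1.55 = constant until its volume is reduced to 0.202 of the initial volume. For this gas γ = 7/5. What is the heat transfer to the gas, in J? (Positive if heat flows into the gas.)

n = P₁V₁/(RT₁) = 334×30.5/(8.314×373) = 3.28 mol.
Polytropic n=1.55: T₂ = T₁(V₁/V₂)^(n−1) = 373×(4.95)^0.55 = 899 K; P₂ = P₁(V₁/V₂)^n = 3990 kPa.
W = (P₁V₁−P₂V₂)/(n−1) = (334×30.5−3990×6.16)/0.55 = -26100 J.
ΔU = nCvΔT = 3.28×20.8×(899−373) = 35900 J.
Q = ΔU + W = 9790 J.

9790 J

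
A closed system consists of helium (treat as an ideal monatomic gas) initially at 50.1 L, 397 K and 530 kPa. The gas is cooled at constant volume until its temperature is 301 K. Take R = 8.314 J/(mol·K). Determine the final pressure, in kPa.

402 kPa

Isochoric: V stays 50.1 L; P/T = const ⇒ T₂ = 301 K, P₂ = 402 kPa.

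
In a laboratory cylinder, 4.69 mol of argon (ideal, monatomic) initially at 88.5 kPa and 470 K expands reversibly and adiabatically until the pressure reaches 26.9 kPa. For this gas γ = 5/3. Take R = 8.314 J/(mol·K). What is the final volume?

423 L

V₁ = nRT₁/P₁ = 4.69×8.314×470/88.5 = 207 L.
Adiabatic: T₂/T₁ = (P₂/P₁)^((γ−1)/γ) ⇒ T₂ = 470×(0.304)^0.400 = 292 K; V₂ = 423 L.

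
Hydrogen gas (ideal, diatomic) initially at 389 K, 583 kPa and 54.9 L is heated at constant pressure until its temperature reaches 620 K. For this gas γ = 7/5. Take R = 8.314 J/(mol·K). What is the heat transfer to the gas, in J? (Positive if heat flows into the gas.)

66500 J

n = P₁V₁/(RT₁) = 583×54.9/(8.314×389) = 9.90 mol.
Isobaric: P stays 583 kPa; V/T = const ⇒ T₂ = 620 K, V₂ = 87.5 L.
W = PΔV = 583×(87.5−54.9) kPa·L = 19000 J.
ΔU = nCvΔT = 9.90×20.8×(620−389) = 47500 J.
Q = ΔU + W = nCpΔT = 66500 J.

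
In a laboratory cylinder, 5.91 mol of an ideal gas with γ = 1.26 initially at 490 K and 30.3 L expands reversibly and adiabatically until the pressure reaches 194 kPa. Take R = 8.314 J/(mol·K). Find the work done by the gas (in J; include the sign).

23400 J

P₁ = nRT₁/V₁ = 5.91×8.314×490/30.3 = 795 kPa.
Adiabatic: T₂/T₁ = (P₂/P₁)^((γ−1)/γ) ⇒ T₂ = 490×(0.244)^0.206 = 366 K; V₂ = 92.8 L.
ΔU = nCvΔT = 5.91×32.0×(366−490) = -23400 J.
Q = 0 for an adiabatic process, so W = −ΔU = 23400 J.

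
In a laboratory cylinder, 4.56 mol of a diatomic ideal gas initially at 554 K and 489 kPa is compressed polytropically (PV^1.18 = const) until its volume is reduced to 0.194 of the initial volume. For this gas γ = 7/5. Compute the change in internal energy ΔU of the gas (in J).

18000 J

V₁ = nRT₁/P₁ = 4.56×8.314×554/489 = 43.0 L.
Polytropic n=1.18: T₂ = T₁(V₁/V₂)^(n−1) = 554×(5.15)^0.18 = 744 K; P₂ = P₁(V₁/V₂)^n = 3390 kPa.
For an ideal gas ΔU = nCvΔT with Cv = (5/2)R = 20.8 J/(mol·K).
ΔU = 4.56×20.8×(744−554) = 18000 J.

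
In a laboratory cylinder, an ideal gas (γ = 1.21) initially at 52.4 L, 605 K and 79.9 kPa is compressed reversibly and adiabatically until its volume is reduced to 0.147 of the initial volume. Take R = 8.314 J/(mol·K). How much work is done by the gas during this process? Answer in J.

-9880 J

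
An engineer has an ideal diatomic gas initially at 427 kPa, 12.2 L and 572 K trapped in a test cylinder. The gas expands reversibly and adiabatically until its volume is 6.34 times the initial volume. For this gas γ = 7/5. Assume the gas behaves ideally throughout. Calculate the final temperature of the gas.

273 K

Adiabatic: TV^(γ−1) = const ⇒ T₂ = 572×(0.158)^0.400 = 273 K; PV^γ = const ⇒ P₂ = 32.2 kPa.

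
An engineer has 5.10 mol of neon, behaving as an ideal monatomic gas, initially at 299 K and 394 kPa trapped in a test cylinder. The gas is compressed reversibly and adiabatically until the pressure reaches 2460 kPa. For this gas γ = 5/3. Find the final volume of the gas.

10.7 L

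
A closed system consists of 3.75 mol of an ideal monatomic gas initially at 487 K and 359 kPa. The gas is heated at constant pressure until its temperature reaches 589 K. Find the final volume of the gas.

V₁ = nRT₁/P₁ = 3.75×8.314×487/359 = 42.3 L.
Isobaric: P stays 359 kPa; V/T = const ⇒ T₂ = 589 K, V₂ = 51.2 L.

51.2 L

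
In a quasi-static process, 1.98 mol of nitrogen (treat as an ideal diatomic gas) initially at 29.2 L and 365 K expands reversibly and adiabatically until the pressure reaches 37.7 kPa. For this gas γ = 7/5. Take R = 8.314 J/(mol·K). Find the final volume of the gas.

P₁ = nRT₁/V₁ = 1.98×8.314×365/29.2 = 206 kPa.
Adiabatic: T₂/T₁ = (P₂/P₁)^((γ−1)/γ) ⇒ T₂ = 365×(0.183)^0.286 = 225 K; V₂ = 98.1 L.

98.1 L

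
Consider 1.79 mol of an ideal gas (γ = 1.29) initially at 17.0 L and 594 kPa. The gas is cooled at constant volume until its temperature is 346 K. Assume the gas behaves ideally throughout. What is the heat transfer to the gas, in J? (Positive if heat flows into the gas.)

T₁ = P₁V₁/(nR) = 594×17.0/(1.79×8.314) = 679 K.
Isochoric: V stays 17.0 L; P/T = const ⇒ T₂ = 346 K, P₂ = 303 kPa.
W = 0 (no volume change).
ΔU = nCvΔT = 1.79×28.7×(346−679) = -17100 J.
Q = ΔU = -17100 J.

-17100 J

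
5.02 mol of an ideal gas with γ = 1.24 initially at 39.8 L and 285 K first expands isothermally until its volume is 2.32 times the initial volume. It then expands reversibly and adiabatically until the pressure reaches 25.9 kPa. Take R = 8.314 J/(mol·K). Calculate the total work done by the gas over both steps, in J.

23200 J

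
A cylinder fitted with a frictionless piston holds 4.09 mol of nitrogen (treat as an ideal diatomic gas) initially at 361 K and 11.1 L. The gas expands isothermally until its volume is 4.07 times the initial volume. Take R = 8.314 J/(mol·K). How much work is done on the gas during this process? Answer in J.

P₁ = nRT₁/V₁ = 4.09×8.314×361/11.1 = 1110 kPa.
Isothermal: T stays 361 K; PV = const ⇒ V₂ = 45.2 L, P₂ = 272 kPa.
W = nRT ln(V₂/V₁) = 4.09×8.314×361×ln(4.07) = 17200 J.
Work done on the gas = −W_by = -17200 J.

-17200 J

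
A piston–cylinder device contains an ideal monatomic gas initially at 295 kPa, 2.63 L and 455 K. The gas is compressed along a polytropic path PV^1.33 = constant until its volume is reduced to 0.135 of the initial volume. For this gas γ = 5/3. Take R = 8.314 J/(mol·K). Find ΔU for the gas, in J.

1090 J

n = P₁V₁/(RT₁) = 295×2.63/(8.314×455) = 0.205 mol.
Polytropic n=1.33: T₂ = T₁(V₁/V₂)^(n−1) = 455×(7.41)^0.33 = 881 K; P₂ = P₁(V₁/V₂)^n = 4230 kPa.
For an ideal gas ΔU = nCvΔT with Cv = (3/2)R = 12.5 J/(mol·K).
ΔU = 0.205×12.5×(881−455) = 1090 J.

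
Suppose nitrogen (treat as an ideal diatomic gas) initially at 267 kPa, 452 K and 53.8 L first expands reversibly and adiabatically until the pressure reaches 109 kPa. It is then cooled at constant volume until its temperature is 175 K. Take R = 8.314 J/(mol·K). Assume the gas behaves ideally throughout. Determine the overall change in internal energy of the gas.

n = P₁V₁/(RT₁) = 267×53.8/(8.314×452) = 3.82 mol.
Step 1 — Adiabatic: T₂/T₁ = (P₂/P₁)^((γ−1)/γ) ⇒ T₂ = 452×(0.408)^0.286 = 350 K; V₂ = 102 L.
ΔU = nCvΔT = 3.82×20.8×(350−452) = -8110 J.
Q = 0 for an adiabatic process, so W = −ΔU = 8110 J.
State after step 1: P = 109 kPa, V = 102 L, T = 350 K.
Step 2 — Isochoric: V stays 102 L; P/T = const ⇒ T₂ = 175 K, P₂ = 54.5 kPa.
W = 0 (no volume change).
ΔU = nCvΔT = 3.82×20.8×(175−350) = -13900 J.
Q = ΔU = -13900 J.
Net over both steps: W = 8110 J, Q = -13900 J, ΔU = -22000 J.

-22000 J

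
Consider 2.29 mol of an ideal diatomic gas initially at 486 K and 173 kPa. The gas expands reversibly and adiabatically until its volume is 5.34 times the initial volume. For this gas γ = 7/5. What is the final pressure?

V₁ = nRT₁/P₁ = 2.29×8.314×486/173 = 53.5 L.
Adiabatic: TV^(γ−1) = const ⇒ T₂ = 486×(0.187)^0.400 = 249 K; PV^γ = const ⇒ P₂ = 16.6 kPa.

16.6 kPa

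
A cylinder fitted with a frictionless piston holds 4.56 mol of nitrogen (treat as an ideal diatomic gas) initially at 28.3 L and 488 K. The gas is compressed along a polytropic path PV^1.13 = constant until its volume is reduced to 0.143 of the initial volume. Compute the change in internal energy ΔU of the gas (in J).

P₁ = nRT₁/V₁ = 4.56×8.314×488/28.3 = 654 kPa.
Polytropic n=1.13: T₂ = T₁(V₁/V₂)^(n−1) = 488×(6.99)^0.13 = 628 K; P₂ = P₁(V₁/V₂)^n = 5890 kPa.
For an ideal gas ΔU = nCvΔT with Cv = (5/2)R = 20.8 J/(mol·K).
ΔU = 4.56×20.8×(628−488) = 13300 J.

13300 J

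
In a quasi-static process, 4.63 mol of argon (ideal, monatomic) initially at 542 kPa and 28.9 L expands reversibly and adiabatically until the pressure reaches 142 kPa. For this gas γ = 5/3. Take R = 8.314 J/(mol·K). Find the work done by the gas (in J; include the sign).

9750 J

T₁ = P₁V₁/(nR) = 542×28.9/(4.63×8.314) = 407 K.
Adiabatic: T₂/T₁ = (P₂/P₁)^((γ−1)/γ) ⇒ T₂ = 407×(0.262)^0.400 = 238 K; V₂ = 64.6 L.
ΔU = nCvΔT = 4.63×12.5×(238−407) = -9750 J.
Q = 0 for an adiabatic process, so W = −ΔU = 9750 J.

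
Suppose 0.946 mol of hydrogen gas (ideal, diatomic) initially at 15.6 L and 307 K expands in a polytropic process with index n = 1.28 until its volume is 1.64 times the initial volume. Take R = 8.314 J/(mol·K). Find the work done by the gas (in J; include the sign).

P₁ = nRT₁/V₁ = 0.946×8.314×307/15.6 = 155 kPa.
Polytropic n=1.28: T₂ = T₁(V₁/V₂)^(n−1) = 307×(0.610)^0.28 = 267 K; P₂ = P₁(V₁/V₂)^n = 82.2 kPa.
W = (P₁V₁−P₂V₂)/(n−1) = (155×15.6−82.2×25.6)/0.28 = 1120 J.

1120 J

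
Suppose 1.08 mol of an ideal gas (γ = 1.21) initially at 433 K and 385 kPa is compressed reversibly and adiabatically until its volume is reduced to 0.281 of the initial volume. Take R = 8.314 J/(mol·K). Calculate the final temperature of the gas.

V₁ = nRT₁/P₁ = 1.08×8.314×433/385 = 10.1 L.
Adiabatic: TV^(γ−1) = const ⇒ T₂ = 433×(3.56)^0.210 = 565 K; PV^γ = const ⇒ P₂ = 1790 kPa.

565 K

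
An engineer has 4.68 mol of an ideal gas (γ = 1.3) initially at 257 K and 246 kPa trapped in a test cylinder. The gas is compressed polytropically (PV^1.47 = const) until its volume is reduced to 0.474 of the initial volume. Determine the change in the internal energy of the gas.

14000 J

V₁ = nRT₁/P₁ = 4.68×8.314×257/246 = 40.6 L.
Polytropic n=1.47: T₂ = T₁(V₁/V₂)^(n−1) = 257×(2.11)^0.47 = 365 K; P₂ = P₁(V₁/V₂)^n = 737 kPa.
For an ideal gas ΔU = nCvΔT with Cv = R/(γ−1) = 27.7 J/(mol·K).
ΔU = 4.68×27.7×(365−257) = 14000 J.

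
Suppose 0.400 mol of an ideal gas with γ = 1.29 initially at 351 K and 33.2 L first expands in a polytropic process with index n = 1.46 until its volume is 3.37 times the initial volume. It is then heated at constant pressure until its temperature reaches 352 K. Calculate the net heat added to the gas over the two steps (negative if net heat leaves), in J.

1600 J

P₁ = nRT₁/V₁ = 0.400×8.314×351/33.2 = 35.2 kPa.
Step 1 — Polytropic n=1.46: T₂ = T₁(V₁/V₂)^(n−1) = 351×(0.297)^0.46 = 201 K; P₂ = P₁(V₁/V₂)^n = 5.97 kPa.
W = (P₁V₁−P₂V₂)/(n−1) = (35.2×33.2−5.97×112)/0.46 = 1090 J.
ΔU = nCvΔT = 0.400×28.7×(201−351) = -1720 J.
Q = ΔU + W = -637 J.
State after step 1: P = 5.97 kPa, V = 112 L, T = 201 K.
Step 2 — Isobaric: P stays 5.97 kPa; V/T = const ⇒ T₂ = 352 K, V₂ = 196 L.
W = PΔV = 5.97×(196−112) kPa·L = 503 J.
ΔU = nCvΔT = 0.400×28.7×(352−201) = 1730 J.
Q = ΔU + W = nCpΔT = 2240 J.
Net over both steps: W = 1590 J, Q = 1600 J, ΔU = 11.5 J.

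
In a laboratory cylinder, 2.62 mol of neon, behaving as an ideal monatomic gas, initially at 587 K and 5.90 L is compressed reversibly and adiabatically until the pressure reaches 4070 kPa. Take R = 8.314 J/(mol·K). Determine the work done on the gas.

P₁ = nRT₁/V₁ = 2.62×8.314×587/5.90 = 2170 kPa.
Adiabatic: T₂/T₁ = (P₂/P₁)^((γ−1)/γ) ⇒ T₂ = 587×(1.88)^0.400 = 755 K; V₂ = 4.04 L.
ΔU = nCvΔT = 2.62×12.5×(755−587) = 5500 J.
Q = 0 for an adiabatic process, so W = −ΔU = -5500 J.
Work done on the gas = −W_by = 5500 J.

5500 J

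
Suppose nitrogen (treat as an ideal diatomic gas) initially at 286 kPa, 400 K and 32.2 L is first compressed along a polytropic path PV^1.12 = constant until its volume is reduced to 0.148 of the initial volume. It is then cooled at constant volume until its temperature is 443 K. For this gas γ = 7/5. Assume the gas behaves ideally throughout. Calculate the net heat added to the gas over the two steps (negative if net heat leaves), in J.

n = P₁V₁/(RT₁) = 286×32.2/(8.314×400) = 2.77 mol.
Step 1 — Polytropic n=1.12: T₂ = T₁(V₁/V₂)^(n−1) = 400×(6.76)^0.12 = 503 K; P₂ = P₁(V₁/V₂)^n = 2430 kPa.
W = (P₁V₁−P₂V₂)/(n−1) = (286×32.2−2430×4.77)/0.12 = -19800 J.
ΔU = nCvΔT = 2.77×20.8×(503−400) = 5930 J.
Q = ΔU + W = -13800 J.
State after step 1: P = 2430 kPa, V = 4.77 L, T = 503 K.
Step 2 — Isochoric: V stays 4.77 L; P/T = const ⇒ T₂ = 443 K, P₂ = 2140 kPa.
W = 0 (no volume change).
ΔU = nCvΔT = 2.77×20.8×(443−503) = -3460 J.
Q = ΔU = -3460 J.
Net over both steps: W = -19800 J, Q = -17300 J, ΔU = 2470 J.

-17300 J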